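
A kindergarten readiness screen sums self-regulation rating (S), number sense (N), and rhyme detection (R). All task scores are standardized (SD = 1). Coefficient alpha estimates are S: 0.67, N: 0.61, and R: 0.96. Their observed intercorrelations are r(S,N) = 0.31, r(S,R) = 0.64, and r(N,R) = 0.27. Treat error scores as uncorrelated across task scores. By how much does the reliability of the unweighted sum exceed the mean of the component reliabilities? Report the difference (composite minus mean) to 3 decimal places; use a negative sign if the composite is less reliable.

0.114

Var(sum) = 3 + 2.44 = 5.44; true-score variance = 2.24 + 2.44 = 4.68; composite reliability = 0.8603.
Mean component reliability = 0.7467.
Difference = 0.8603 − 0.7467 = 0.114.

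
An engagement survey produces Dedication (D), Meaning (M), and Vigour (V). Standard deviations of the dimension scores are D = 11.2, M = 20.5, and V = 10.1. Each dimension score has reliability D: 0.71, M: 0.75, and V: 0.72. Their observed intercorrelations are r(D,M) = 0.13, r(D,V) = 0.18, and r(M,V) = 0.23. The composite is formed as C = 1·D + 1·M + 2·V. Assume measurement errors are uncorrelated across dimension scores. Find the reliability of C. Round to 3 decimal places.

Var(C) = 11.2² + 20.5² + 2²·10.1² + 2·[11.2·20.5·0.13 + 2·11.2·10.1·0.18 + 2·20.5·10.1·0.23] = 953.73 + 331.628 = 1285.36.
With uncorrelated errors the cross-covariances are all true-score covariance, so they carry over unchanged; only the diagonal terms shrink to ρᵢσᵢ².
True-score variance = [11.2²·0.71 + 20.5²·0.75 + 2²·10.1²·0.72] + 331.628 = 698.039 + 331.628 = 1029.67.
Reliability = 1029.67 / 1285.36 = 0.801.

0.801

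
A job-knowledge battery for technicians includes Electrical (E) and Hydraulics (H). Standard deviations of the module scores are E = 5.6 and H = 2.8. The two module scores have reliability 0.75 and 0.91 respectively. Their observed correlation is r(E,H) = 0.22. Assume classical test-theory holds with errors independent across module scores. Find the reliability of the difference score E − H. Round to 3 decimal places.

0.735

Var(E−H) = 5.6² + 2.8² − 2·5.6·2.8·0.22 = 39.2 − 6.8992 = 32.3008.
With uncorrelated errors the cross-covariances are all true-score covariance, so they carry over unchanged; only the diagonal terms shrink to ρᵢσᵢ².
True-score variance = [5.6²·0.75 + 2.8²·0.91] − 6.8992 = 30.6544 − 6.8992 = 23.7552.
Reliability = 23.7552 / 32.3008 = 0.735.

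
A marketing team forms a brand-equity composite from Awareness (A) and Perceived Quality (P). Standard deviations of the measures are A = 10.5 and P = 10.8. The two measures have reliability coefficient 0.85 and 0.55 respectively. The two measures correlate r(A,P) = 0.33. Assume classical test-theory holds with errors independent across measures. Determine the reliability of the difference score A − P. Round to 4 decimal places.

0.5460

Var(A−P) = 10.5² + 10.8² − 2·10.5·10.8·0.33 = 226.89 − 74.844 = 152.046.
Because errors are independent across components, Cov(Tᵢ,Tⱼ) = Cov(Xᵢ,Xⱼ); the off-diagonal part of the true-score variance is the same as above.
True-score variance = [10.5²·0.85 + 10.8²·0.55] − 74.844 = 157.865 − 74.844 = 83.0205.
Reliability = 83.0205 / 152.046 = 0.5460.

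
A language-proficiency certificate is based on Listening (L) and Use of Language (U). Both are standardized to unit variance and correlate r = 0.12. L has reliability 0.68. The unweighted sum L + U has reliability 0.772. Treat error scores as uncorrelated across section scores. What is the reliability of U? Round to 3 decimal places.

Var(L+U) = 2 + 2·0.12 = 2.240.
True-score variance = ρ_L + ρ_U + 2·0.12, so 0.772 = (0.68 + ρ_U + 0.24) / 2.240.
ρ_U = 0.772·2.240 − 0.68 − 0.24 = 0.809.

0.809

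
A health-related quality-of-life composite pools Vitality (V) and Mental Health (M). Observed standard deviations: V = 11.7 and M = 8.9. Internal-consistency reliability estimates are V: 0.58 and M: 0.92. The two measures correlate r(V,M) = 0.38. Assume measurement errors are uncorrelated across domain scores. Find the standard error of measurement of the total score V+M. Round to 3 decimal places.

7.989

Var(total) = 216.1 + 79.1388 = 295.239.
True-score variance = 152.269 + 79.1388 = 231.408, so reliability = 0.7838.
Error variance = 295.239 − 231.408 = 63.8306; SEM = √63.8306 = 7.989.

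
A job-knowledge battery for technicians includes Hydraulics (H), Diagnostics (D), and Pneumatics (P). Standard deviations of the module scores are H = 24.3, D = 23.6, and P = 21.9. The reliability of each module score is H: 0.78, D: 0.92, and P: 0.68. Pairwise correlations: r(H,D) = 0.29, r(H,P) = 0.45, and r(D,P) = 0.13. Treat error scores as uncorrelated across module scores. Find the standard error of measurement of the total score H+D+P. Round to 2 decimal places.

18.11

Var(total) = 1627.06 + 945.95 = 2573.01.
True-score variance = 1299.12 + 945.95 = 2245.07, so reliability = 0.8725.
Error variance = 2573.01 − 2245.07 = 327.94; SEM = √327.94 = 18.11.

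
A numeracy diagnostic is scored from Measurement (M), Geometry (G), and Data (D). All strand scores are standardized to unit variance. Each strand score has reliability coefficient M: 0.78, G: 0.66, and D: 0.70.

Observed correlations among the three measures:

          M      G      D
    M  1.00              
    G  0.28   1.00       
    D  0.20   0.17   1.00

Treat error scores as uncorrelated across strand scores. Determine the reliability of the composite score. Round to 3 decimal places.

Var(M+G+D) = 3 + 2·[0.28 + 0.20 + 0.17] = 3 + 1.3 = 4.3.
Because errors are independent across components, Cov(Tᵢ,Tⱼ) = Cov(Xᵢ,Xⱼ); the off-diagonal part of the true-score variance is the same as above.
True-score variance = [0.78 + 0.66 + 0.70] + 1.3 = 2.14 + 1.3 = 3.44.
Reliability = 3.44 / 4.3 = 0.800.

0.800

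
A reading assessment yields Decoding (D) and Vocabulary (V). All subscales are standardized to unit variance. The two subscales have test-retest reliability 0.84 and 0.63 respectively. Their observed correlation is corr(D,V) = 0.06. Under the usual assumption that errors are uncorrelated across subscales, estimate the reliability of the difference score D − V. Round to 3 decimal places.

Var(D−V) = 1 + 1 − 2·0.06 = 2 − 0.12 = 1.88.
With uncorrelated errors the cross-covariances are all true-score covariance, so they carry over unchanged; only the diagonal terms shrink to ρᵢσᵢ².
True-score variance = [0.84 + 0.63] − 0.12 = 1.47 − 0.12 = 1.35.
Reliability = 1.35 / 1.88 = 0.718.

0.718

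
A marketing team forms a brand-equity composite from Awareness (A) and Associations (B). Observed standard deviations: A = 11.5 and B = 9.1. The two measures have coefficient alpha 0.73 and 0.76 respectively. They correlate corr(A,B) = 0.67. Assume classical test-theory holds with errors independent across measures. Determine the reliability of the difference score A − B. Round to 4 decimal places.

0.2572

Var(A−B) = 11.5² + 9.1² − 2·11.5·9.1·0.67 = 215.06 − 140.231 = 74.829.
Under uncorrelated errors the observed covariances equal the true-score covariances, so only the own-variance terms attenuate.
True-score variance = [11.5²·0.73 + 9.1²·0.76] − 140.231 = 159.478 − 140.231 = 19.2471.
Reliability = 19.2471 / 74.829 = 0.2572.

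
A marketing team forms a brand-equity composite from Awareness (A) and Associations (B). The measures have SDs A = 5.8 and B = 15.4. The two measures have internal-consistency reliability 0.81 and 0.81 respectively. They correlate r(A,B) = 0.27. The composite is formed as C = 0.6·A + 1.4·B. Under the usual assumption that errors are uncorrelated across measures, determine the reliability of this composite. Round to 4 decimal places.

Var(C) = 0.6²·5.8² + 1.4²·15.4² + 2·[0.84·5.8·15.4·0.27] = 476.944 + 40.5156 = 517.46.
Because errors are independent across components, Cov(Tᵢ,Tⱼ) = Cov(Xᵢ,Xⱼ); the off-diagonal part of the true-score variance is the same as above.
True-score variance = [0.6²·5.8²·0.81 + 1.4²·15.4²·0.81] + 40.5156 = 386.325 + 40.5156 = 426.84.
Reliability = 426.84 / 517.46 = 0.8249.

0.8249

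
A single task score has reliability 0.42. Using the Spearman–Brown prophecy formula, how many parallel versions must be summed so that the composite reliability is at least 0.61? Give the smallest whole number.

3

k ≥ ρ*(1−ρ₁)/(ρ₁(1−ρ*)) = 0.61·0.58 / (0.42·0.39) = 2.160.
Smallest integer k = 3.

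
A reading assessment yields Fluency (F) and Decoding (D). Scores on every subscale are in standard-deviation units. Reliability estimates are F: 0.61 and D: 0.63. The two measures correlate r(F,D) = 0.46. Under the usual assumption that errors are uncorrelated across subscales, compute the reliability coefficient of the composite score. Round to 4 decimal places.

0.7397

Var(F+D) = 2 + 2·[0.46] = 2 + 0.92 = 2.92.
Under uncorrelated errors the observed covariances equal the true-score covariances, so only the own-variance terms attenuate.
True-score variance = [0.61 + 0.63] + 0.92 = 1.24 + 0.92 = 2.16.
Reliability = 2.16 / 2.92 = 0.7397.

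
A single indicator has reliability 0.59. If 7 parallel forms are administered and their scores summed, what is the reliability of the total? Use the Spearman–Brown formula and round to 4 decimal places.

ρ_k = kρ / (1 + (k−1)ρ) = 7·0.59 / (1 + 6·0.59) = 4.130 / 4.540 = 0.9097.

0.9097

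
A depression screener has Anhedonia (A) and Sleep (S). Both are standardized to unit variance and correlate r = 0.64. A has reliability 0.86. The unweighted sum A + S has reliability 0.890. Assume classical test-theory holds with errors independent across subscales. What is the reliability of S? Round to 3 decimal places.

0.779

Var(A+S) = 2 + 2·0.64 = 3.280.
True-score variance = ρ_A + ρ_S + 2·0.64, so 0.890 = (0.86 + ρ_S + 1.28) / 3.280.
ρ_S = 0.890·3.280 − 0.86 − 1.28 = 0.779.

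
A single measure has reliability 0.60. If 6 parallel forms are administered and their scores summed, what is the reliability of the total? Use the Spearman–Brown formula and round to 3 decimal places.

0.900

ρ_k = kρ / (1 + (k−1)ρ) = 6·0.60 / (1 + 5·0.60) = 3.600 / 4.000 = 0.900.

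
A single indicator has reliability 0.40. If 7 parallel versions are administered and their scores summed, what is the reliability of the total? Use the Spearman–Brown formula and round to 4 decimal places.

0.8235

ρ_k = kρ / (1 + (k−1)ρ) = 7·0.40 / (1 + 6·0.40) = 2.800 / 3.400 = 0.8235.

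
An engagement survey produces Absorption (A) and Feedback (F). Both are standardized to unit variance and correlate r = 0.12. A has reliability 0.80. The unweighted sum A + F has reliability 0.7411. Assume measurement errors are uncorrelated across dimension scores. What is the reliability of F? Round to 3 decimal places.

Var(A+F) = 2 + 2·0.12 = 2.240.
True-score variance = ρ_A + ρ_F + 2·0.12, so 0.7411 = (0.80 + ρ_F + 0.24) / 2.240.
ρ_F = 0.7411·2.240 − 0.80 − 0.24 = 0.620.

0.620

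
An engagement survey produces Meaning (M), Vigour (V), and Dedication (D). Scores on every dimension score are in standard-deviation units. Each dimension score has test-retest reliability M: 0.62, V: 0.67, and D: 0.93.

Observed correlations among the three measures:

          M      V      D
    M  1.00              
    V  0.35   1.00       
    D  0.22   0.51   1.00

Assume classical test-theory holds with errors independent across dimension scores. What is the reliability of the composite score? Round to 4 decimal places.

Var(M+V+D) = 3 + 2·[0.35 + 0.22 + 0.51] = 3 + 2.16 = 5.16.
Under uncorrelated errors the observed covariances equal the true-score covariances, so only the own-variance terms attenuate.
True-score variance = [0.62 + 0.67 + 0.93] + 2.16 = 2.22 + 2.16 = 4.38.
Reliability = 4.38 / 5.16 = 0.8488.

0.8488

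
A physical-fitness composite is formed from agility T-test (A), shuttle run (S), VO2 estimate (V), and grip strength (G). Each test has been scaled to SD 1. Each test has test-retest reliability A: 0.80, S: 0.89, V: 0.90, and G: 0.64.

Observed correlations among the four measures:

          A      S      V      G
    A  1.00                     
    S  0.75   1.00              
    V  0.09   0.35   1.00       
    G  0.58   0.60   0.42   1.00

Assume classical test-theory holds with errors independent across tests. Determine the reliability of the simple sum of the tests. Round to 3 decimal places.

Var(A+S+V+G) = 4 + 2·[0.75 + 0.09 + 0.58 + 0.35 + 0.60 + 0.42] = 4 + 5.58 = 9.58.
With uncorrelated errors the cross-covariances are all true-score covariance, so they carry over unchanged; only the diagonal terms shrink to ρᵢσᵢ².
True-score variance = [0.80 + 0.89 + 0.90 + 0.64] + 5.58 = 3.23 + 5.58 = 8.81.
Reliability = 8.81 / 9.58 = 0.920.

0.920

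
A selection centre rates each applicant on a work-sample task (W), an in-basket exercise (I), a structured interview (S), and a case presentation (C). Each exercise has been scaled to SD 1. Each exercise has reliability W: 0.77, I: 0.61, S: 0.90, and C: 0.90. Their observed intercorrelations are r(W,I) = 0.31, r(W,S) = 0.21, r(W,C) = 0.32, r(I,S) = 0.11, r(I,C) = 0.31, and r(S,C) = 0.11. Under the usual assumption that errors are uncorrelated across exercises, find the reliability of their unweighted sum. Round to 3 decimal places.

0.878

Var(W+I+S+C) = 4 + 2·[0.31 + 0.21 + 0.32 + 0.11 + 0.31 + 0.11] = 4 + 2.74 = 6.74.
Under uncorrelated errors the observed covariances equal the true-score covariances, so only the own-variance terms attenuate.
True-score variance = [0.77 + 0.61 + 0.90 + 0.90] + 2.74 = 3.18 + 2.74 = 5.92.
Reliability = 5.92 / 6.74 = 0.878.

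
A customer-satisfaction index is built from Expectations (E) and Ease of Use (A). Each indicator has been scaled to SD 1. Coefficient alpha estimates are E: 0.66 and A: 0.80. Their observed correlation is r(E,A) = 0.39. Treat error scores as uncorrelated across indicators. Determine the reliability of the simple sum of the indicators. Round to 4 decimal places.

Var(E+A) = 2 + 2·[0.39] = 2 + 0.78 = 2.78.
With uncorrelated errors the cross-covariances are all true-score covariance, so they carry over unchanged; only the diagonal terms shrink to ρᵢσᵢ².
True-score variance = [0.66 + 0.80] + 0.78 = 1.46 + 0.78 = 2.24.
Reliability = 2.24 / 2.78 = 0.8058.

0.8058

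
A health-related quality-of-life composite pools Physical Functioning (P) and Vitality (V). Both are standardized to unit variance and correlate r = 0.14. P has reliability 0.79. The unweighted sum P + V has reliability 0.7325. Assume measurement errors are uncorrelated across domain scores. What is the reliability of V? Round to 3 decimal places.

Var(P+V) = 2 + 2·0.14 = 2.280.
True-score variance = ρ_P + ρ_V + 2·0.14, so 0.7325 = (0.79 + ρ_V + 0.28) / 2.280.
ρ_V = 0.7325·2.280 − 0.79 − 0.28 = 0.600.

0.600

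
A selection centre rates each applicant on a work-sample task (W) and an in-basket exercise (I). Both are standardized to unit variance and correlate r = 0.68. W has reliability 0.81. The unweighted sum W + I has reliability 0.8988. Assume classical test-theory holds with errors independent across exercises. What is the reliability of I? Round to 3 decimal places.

Var(W+I) = 2 + 2·0.68 = 3.360.
True-score variance = ρ_W + ρ_I + 2·0.68, so 0.8988 = (0.81 + ρ_I + 1.36) / 3.360.
ρ_I = 0.8988·3.360 − 0.81 − 1.36 = 0.850.

0.850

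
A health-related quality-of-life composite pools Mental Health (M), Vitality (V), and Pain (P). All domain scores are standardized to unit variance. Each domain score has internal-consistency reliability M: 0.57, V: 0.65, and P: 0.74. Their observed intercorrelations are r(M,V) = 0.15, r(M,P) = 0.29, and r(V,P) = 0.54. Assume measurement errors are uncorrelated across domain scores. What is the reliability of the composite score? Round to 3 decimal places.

0.790

Var(M+V+P) = 3 + 2·[0.15 + 0.29 + 0.54] = 3 + 1.96 = 4.96.
Because errors are independent across components, Cov(Tᵢ,Tⱼ) = Cov(Xᵢ,Xⱼ); the off-diagonal part of the true-score variance is the same as above.
True-score variance = [0.57 + 0.65 + 0.74] + 1.96 = 1.96 + 1.96 = 3.92.
Reliability = 3.92 / 4.96 = 0.790.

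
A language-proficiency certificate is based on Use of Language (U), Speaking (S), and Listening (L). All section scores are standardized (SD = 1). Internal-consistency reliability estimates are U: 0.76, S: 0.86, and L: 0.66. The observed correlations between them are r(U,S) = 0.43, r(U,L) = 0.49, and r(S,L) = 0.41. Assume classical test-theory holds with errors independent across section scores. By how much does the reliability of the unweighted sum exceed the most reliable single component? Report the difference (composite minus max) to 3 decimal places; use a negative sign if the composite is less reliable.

0.013

Var(sum) = 3 + 2.66 = 5.66; true-score variance = 2.28 + 2.66 = 4.94; composite reliability = 0.8728.
Max component reliability = 0.8600.
Difference = 0.8728 − 0.8600 = 0.013.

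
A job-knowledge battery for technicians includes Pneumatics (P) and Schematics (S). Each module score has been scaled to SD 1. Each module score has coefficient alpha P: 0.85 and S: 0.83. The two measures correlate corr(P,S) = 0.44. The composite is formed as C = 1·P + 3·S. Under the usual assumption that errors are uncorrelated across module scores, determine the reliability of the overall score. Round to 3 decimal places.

0.867

Var(C) = 1 + 3² + 2·[3·0.44] = 10 + 2.64 = 12.64.
With uncorrelated errors the cross-covariances are all true-score covariance, so they carry over unchanged; only the diagonal terms shrink to ρᵢσᵢ².
True-score variance = [0.85 + 3²·0.83] + 2.64 = 8.32 + 2.64 = 10.96.
Reliability = 10.96 / 12.64 = 0.867.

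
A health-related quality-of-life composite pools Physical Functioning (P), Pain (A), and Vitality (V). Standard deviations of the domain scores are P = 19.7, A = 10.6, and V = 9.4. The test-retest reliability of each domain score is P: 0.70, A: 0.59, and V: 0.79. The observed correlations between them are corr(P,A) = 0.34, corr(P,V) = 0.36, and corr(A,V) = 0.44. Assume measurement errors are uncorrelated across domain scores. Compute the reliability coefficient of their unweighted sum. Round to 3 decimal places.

Var(P+A+V) = 19.7² + 10.6² + 9.4² + 2·[19.7·10.6·0.34 + 19.7·9.4·0.36 + 10.6·9.4·0.44] = 588.81 + 363.01 = 951.82.
With uncorrelated errors the cross-covariances are all true-score covariance, so they carry over unchanged; only the diagonal terms shrink to ρᵢσᵢ².
True-score variance = [19.7²·0.70 + 10.6²·0.59 + 9.4²·0.79] + 363.01 = 407.76 + 363.01 = 770.77.
Reliability = 770.77 / 951.82 = 0.810.

0.810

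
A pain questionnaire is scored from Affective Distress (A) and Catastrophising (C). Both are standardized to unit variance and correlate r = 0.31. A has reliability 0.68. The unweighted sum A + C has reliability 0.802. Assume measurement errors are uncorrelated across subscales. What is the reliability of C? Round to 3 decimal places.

0.801

Var(A+C) = 2 + 2·0.31 = 2.620.
True-score variance = ρ_A + ρ_C + 2·0.31, so 0.802 = (0.68 + ρ_C + 0.62) / 2.620.
ρ_C = 0.802·2.620 − 0.68 − 0.62 = 0.801.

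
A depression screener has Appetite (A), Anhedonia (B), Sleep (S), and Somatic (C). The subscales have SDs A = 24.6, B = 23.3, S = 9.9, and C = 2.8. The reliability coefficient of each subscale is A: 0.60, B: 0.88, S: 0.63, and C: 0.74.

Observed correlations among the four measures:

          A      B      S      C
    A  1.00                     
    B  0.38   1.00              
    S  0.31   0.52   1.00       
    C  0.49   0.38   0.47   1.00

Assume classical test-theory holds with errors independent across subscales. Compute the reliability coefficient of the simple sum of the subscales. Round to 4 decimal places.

Var(A+B+S+C) = 24.6² + 23.3² + 9.9² + 2.8² + 2·[24.6·23.3·0.38 + 24.6·9.9·0.31 + 24.6·2.8·0.49 + 23.3·9.9·0.52 + 23.3·2.8·0.38 + 9.9·2.8·0.47] = 1253.9 + 969.65 = 2223.55.
With uncorrelated errors the cross-covariances are all true-score covariance, so they carry over unchanged; only the diagonal terms shrink to ρᵢσᵢ².
True-score variance = [24.6²·0.60 + 23.3²·0.88 + 9.9²·0.63 + 2.8²·0.74] + 969.65 = 908.387 + 969.65 = 1878.04.
Reliability = 1878.04 / 2223.55 = 0.8446.

0.8446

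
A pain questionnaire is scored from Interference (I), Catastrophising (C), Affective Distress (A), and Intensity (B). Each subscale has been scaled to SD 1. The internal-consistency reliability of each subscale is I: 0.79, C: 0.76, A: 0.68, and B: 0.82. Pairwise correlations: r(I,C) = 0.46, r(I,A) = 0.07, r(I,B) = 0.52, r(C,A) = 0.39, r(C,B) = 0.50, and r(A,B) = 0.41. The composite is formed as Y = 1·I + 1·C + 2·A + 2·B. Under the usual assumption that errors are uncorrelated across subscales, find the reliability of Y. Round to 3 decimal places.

0.878

Var(Y) = 1 + 1 + 2² + 2² + 2·[0.46 + 2·0.07 + 2·0.52 + 2·0.39 + 2·0.50 + 4·0.41] = 10 + 10.12 = 20.12.
Under uncorrelated errors the observed covariances equal the true-score covariances, so only the own-variance terms attenuate.
True-score variance = [0.79 + 0.76 + 2²·0.68 + 2²·0.82] + 10.12 = 7.55 + 10.12 = 17.67.
Reliability = 17.67 / 20.12 = 0.878.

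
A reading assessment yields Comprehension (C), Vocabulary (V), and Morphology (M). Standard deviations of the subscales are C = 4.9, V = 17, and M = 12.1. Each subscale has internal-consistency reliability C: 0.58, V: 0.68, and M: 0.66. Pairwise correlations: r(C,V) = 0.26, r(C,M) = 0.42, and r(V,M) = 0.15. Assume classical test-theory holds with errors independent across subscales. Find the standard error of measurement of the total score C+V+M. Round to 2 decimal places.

12.34

Var(total) = 459.42 + 154.83 = 614.25.
True-score variance = 307.076 + 154.83 = 461.906, so reliability = 0.7520.
Error variance = 614.25 − 461.906 = 152.344; SEM = √152.344 = 12.34.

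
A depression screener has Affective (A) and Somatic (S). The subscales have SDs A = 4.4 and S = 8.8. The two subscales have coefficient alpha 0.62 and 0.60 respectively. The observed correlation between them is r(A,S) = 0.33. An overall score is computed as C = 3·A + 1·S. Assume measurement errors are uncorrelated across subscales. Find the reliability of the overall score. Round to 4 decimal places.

0.7040

Var(C) = 3²·4.4² + 8.8² + 2·[3·4.4·8.8·0.33] = 251.68 + 76.6656 = 328.346.
Under uncorrelated errors the observed covariances equal the true-score covariances, so only the own-variance terms attenuate.
True-score variance = [3²·4.4²·0.62 + 8.8²·0.60] + 76.6656 = 154.493 + 76.6656 = 231.158.
Reliability = 231.158 / 328.346 = 0.7040.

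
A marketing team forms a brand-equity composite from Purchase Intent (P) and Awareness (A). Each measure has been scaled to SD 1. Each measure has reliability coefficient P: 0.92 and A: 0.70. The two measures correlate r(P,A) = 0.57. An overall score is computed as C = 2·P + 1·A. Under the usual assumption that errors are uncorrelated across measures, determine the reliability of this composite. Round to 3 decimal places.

Var(C) = 2² + 1 + 2·[2·0.57] = 5 + 2.28 = 7.28.
Under uncorrelated errors the observed covariances equal the true-score covariances, so only the own-variance terms attenuate.
True-score variance = [2²·0.92 + 0.70] + 2.28 = 4.38 + 2.28 = 6.66.
Reliability = 6.66 / 7.28 = 0.915.

0.915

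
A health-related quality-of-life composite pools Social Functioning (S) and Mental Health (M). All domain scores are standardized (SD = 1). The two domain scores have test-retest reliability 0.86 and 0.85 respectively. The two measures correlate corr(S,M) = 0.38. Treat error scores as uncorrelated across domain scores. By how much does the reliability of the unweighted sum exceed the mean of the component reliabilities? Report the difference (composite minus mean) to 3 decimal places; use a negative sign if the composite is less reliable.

Var(sum) = 2 + 0.76 = 2.76; true-score variance = 1.71 + 0.76 = 2.47; composite reliability = 0.8949.
Mean component reliability = 0.8550.
Difference = 0.8949 − 0.8550 = 0.040.

0.040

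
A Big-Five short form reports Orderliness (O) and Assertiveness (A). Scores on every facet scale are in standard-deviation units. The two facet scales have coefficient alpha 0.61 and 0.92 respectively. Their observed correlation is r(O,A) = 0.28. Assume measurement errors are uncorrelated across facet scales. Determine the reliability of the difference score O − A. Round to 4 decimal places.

Var(O−A) = 1 + 1 − 2·0.28 = 2 − 0.56 = 1.44.
Under uncorrelated errors the observed covariances equal the true-score covariances, so only the own-variance terms attenuate.
True-score variance = [0.61 + 0.92] − 0.56 = 1.53 − 0.56 = 0.97.
Reliability = 0.97 / 1.44 = 0.6736.

0.6736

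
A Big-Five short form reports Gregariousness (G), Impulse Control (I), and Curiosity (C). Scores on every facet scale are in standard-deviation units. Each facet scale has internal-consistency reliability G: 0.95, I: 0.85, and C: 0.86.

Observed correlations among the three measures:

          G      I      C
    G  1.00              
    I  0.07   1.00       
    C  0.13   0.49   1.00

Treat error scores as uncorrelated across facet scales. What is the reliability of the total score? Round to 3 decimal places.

0.922

Var(G+I+C) = 3 + 2·[0.07 + 0.13 + 0.49] = 3 + 1.38 = 4.38.
With uncorrelated errors the cross-covariances are all true-score covariance, so they carry over unchanged; only the diagonal terms shrink to ρᵢσᵢ².
True-score variance = [0.95 + 0.85 + 0.86] + 1.38 = 2.66 + 1.38 = 4.04.
Reliability = 4.04 / 4.38 = 0.922.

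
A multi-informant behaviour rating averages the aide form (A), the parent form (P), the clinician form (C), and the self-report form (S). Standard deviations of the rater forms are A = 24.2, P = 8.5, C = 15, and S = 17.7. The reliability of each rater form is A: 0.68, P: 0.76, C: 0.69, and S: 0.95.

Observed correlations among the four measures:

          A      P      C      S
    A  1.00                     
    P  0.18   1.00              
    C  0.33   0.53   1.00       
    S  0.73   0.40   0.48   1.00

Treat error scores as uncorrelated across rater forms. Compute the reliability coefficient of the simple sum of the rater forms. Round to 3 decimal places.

0.890

Var(A+P+C+S) = 24.2² + 8.5² + 15² + 17.7² + 2·[24.2·8.5·0.18 + 24.2·15·0.33 + 24.2·17.7·0.73 + 8.5·15·0.53 + 8.5·17.7·0.40 + 15·17.7·0.48] = 1196.18 + 1449.4 = 2645.58.
With uncorrelated errors the cross-covariances are all true-score covariance, so they carry over unchanged; only the diagonal terms shrink to ρᵢσᵢ².
True-score variance = [24.2²·0.68 + 8.5²·0.76 + 15²·0.69 + 17.7²·0.95] + 1449.4 = 906.021 + 1449.4 = 2355.42.
Reliability = 2355.42 / 2645.58 = 0.890.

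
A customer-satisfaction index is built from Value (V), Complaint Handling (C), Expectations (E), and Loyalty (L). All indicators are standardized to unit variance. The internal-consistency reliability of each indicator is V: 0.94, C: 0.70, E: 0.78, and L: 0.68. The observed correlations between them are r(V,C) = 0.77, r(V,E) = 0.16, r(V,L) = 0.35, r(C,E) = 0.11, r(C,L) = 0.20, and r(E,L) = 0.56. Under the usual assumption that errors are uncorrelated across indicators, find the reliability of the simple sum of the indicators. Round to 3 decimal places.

0.892

Var(V+C+E+L) = 4 + 2·[0.77 + 0.16 + 0.35 + 0.11 + 0.20 + 0.56] = 4 + 4.3 = 8.3.
Because errors are independent across components, Cov(Tᵢ,Tⱼ) = Cov(Xᵢ,Xⱼ); the off-diagonal part of the true-score variance is the same as above.
True-score variance = [0.94 + 0.70 + 0.78 + 0.68] + 4.3 = 3.1 + 4.3 = 7.4.
Reliability = 7.4 / 8.3 = 0.892.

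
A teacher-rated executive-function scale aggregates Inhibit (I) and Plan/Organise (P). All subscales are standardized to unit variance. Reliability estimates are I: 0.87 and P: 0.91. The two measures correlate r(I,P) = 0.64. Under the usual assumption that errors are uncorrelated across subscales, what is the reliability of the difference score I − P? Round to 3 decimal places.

Var(I−P) = 1 + 1 − 2·0.64 = 2 − 1.28 = 0.72.
Because errors are independent across components, Cov(Tᵢ,Tⱼ) = Cov(Xᵢ,Xⱼ); the off-diagonal part of the true-score variance is the same as above.
True-score variance = [0.87 + 0.91] − 1.28 = 1.78 − 1.28 = 0.5.
Reliability = 0.5 / 0.72 = 0.694.

0.694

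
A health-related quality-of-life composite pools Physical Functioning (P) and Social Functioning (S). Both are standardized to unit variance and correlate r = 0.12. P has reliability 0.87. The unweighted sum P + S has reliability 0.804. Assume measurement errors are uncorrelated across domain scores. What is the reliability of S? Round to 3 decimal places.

Var(P+S) = 2 + 2·0.12 = 2.240.
True-score variance = ρ_P + ρ_S + 2·0.12, so 0.804 = (0.87 + ρ_S + 0.24) / 2.240.
ρ_S = 0.804·2.240 − 0.87 − 0.24 = 0.691.

0.691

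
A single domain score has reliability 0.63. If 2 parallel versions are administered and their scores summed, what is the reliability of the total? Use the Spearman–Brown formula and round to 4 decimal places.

0.7730

ρ_k = kρ / (1 + (k−1)ρ) = 2·0.63 / (1 + 1·0.63) = 1.260 / 1.630 = 0.7730.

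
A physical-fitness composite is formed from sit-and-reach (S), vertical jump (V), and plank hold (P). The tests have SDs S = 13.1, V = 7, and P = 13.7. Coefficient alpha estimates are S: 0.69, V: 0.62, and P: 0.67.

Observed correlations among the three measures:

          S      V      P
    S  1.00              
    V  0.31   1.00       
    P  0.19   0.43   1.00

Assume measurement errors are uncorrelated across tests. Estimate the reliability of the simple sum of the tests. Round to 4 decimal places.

0.7828

Var(S+V+P) = 13.1² + 7² + 13.7² + 2·[13.1·7·0.31 + 13.1·13.7·0.19 + 7·13.7·0.43] = 408.3 + 207.527 = 615.827.
Under uncorrelated errors the observed covariances equal the true-score covariances, so only the own-variance terms attenuate.
True-score variance = [13.1²·0.69 + 7²·0.62 + 13.7²·0.67] + 207.527 = 274.543 + 207.527 = 482.07.
Reliability = 482.07 / 615.827 = 0.7828.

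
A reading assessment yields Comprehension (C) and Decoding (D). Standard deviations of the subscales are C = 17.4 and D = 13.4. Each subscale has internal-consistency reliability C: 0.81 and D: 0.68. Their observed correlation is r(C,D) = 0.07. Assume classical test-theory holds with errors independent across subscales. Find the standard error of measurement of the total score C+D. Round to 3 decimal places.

Var(total) = 482.32 + 32.6424 = 514.962.
True-score variance = 367.336 + 32.6424 = 399.979, so reliability = 0.7767.
Error variance = 514.962 − 399.979 = 114.984; SEM = √114.984 = 10.723.

10.723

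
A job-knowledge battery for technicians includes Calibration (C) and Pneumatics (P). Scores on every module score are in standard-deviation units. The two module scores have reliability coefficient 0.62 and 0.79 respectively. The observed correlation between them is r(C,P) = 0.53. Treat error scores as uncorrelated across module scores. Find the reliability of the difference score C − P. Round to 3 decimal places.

0.372

Var(C−P) = 1 + 1 − 2·0.53 = 2 − 1.06 = 0.94.
With uncorrelated errors the cross-covariances are all true-score covariance, so they carry over unchanged; only the diagonal terms shrink to ρᵢσᵢ².
True-score variance = [0.62 + 0.79] − 1.06 = 1.41 − 1.06 = 0.35.
Reliability = 0.35 / 0.94 = 0.372.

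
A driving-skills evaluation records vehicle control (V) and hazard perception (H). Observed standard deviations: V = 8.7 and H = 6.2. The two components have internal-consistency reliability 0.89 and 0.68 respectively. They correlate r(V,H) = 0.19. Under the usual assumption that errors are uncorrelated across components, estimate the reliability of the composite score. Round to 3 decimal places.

0.847

Var(V+H) = 8.7² + 6.2² + 2·[8.7·6.2·0.19] = 114.13 + 20.4972 = 134.627.
Because errors are independent across components, Cov(Tᵢ,Tⱼ) = Cov(Xᵢ,Xⱼ); the off-diagonal part of the true-score variance is the same as above.
True-score variance = [8.7²·0.89 + 6.2²·0.68] + 20.4972 = 93.5033 + 20.4972 = 114.
Reliability = 114 / 134.627 = 0.847.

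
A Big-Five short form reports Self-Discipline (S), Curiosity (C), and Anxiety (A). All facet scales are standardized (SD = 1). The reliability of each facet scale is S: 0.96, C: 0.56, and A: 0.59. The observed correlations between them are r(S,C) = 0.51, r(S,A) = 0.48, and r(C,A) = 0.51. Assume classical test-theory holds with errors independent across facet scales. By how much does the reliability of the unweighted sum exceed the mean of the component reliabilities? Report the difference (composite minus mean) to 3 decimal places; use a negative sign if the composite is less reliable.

0.148

Var(sum) = 3 + 3 = 6; true-score variance = 2.11 + 3 = 5.11; composite reliability = 0.8517.
Mean component reliability = 0.7033.
Difference = 0.8517 − 0.7033 = 0.148.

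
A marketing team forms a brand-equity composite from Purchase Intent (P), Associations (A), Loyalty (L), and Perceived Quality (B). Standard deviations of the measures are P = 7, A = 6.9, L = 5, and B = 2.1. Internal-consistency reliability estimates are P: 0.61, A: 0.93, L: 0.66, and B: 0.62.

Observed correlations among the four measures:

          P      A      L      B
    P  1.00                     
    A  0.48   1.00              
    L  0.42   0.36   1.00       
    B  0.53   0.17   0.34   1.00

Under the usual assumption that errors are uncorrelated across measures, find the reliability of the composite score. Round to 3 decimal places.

0.872

Var(P+A+L+B) = 7² + 6.9² + 5² + 2.1² + 2·[7·6.9·0.48 + 7·5·0.42 + 7·2.1·0.53 + 6.9·5·0.36 + 6.9·2.1·0.17 + 5·2.1·0.34] = 126.02 + 128.257 = 254.277.
Because errors are independent across components, Cov(Tᵢ,Tⱼ) = Cov(Xᵢ,Xⱼ); the off-diagonal part of the true-score variance is the same as above.
True-score variance = [7²·0.61 + 6.9²·0.93 + 5²·0.66 + 2.1²·0.62] + 128.257 = 93.4015 + 128.257 = 221.658.
Reliability = 221.658 / 254.277 = 0.872.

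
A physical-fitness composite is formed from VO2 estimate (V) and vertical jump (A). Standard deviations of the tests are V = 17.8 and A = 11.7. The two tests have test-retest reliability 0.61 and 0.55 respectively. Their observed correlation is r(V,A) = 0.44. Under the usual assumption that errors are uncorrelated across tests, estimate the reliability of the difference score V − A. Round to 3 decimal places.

Var(V−A) = 17.8² + 11.7² − 2·17.8·11.7·0.44 = 453.73 − 183.269 = 270.461.
With uncorrelated errors the cross-covariances are all true-score covariance, so they carry over unchanged; only the diagonal terms shrink to ρᵢσᵢ².
True-score variance = [17.8²·0.61 + 11.7²·0.55] − 183.269 = 268.562 − 183.269 = 85.2931.
Reliability = 85.2931 / 270.461 = 0.315.

0.315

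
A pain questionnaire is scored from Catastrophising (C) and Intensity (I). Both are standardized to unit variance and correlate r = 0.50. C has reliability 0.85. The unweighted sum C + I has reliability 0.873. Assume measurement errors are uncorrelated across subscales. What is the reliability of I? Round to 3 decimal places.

0.769

Var(C+I) = 2 + 2·0.50 = 3.000.
True-score variance = ρ_C + ρ_I + 2·0.50, so 0.873 = (0.85 + ρ_I + 1.00) / 3.000.
ρ_I = 0.873·3.000 − 0.85 − 1.00 = 0.769.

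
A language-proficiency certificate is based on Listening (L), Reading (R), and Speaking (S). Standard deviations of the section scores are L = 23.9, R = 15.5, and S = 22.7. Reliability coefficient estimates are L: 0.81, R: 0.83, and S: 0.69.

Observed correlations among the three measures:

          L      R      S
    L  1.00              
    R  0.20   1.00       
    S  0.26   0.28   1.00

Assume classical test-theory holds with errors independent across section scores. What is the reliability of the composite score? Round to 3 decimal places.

Var(L+R+S) = 23.9² + 15.5² + 22.7² + 2·[23.9·15.5·0.20 + 23.9·22.7·0.26 + 15.5·22.7·0.28] = 1326.75 + 627.332 = 1954.08.
Because errors are independent across components, Cov(Tᵢ,Tⱼ) = Cov(Xᵢ,Xⱼ); the off-diagonal part of the true-score variance is the same as above.
True-score variance = [23.9²·0.81 + 15.5²·0.83 + 22.7²·0.69] + 627.332 = 1017.64 + 627.332 = 1644.97.
Reliability = 1644.97 / 1954.08 = 0.842.

0.842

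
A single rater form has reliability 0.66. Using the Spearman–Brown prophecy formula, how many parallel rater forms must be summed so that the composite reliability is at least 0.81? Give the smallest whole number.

3

k ≥ ρ*(1−ρ₁)/(ρ₁(1−ρ*)) = 0.81·0.34 / (0.66·0.19) = 2.196.
Smallest integer k = 3.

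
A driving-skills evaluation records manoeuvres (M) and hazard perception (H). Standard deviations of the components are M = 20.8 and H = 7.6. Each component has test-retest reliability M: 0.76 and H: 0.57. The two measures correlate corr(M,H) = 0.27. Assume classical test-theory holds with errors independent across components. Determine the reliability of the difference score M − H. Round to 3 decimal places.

0.682

Var(M−H) = 20.8² + 7.6² − 2·20.8·7.6·0.27 = 490.4 − 85.3632 = 405.037.
Because errors are independent across components, Cov(Tᵢ,Tⱼ) = Cov(Xᵢ,Xⱼ); the off-diagonal part of the true-score variance is the same as above.
True-score variance = [20.8²·0.76 + 7.6²·0.57] − 85.3632 = 361.73 − 85.3632 = 276.366.
Reliability = 276.366 / 405.037 = 0.682.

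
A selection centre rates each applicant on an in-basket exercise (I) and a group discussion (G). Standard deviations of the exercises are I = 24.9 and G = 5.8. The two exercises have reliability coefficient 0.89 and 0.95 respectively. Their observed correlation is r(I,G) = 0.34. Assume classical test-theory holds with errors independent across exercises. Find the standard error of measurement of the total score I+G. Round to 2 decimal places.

Var(total) = 653.65 + 98.2056 = 751.856.
True-score variance = 583.767 + 98.2056 = 681.972, so reliability = 0.9071.
Error variance = 751.856 − 681.972 = 69.8831; SEM = √69.8831 = 8.36.

8.36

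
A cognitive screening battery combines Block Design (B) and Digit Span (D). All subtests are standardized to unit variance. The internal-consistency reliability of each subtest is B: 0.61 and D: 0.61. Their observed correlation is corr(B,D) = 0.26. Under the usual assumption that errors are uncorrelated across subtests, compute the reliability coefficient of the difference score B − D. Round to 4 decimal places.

0.4730

Var(B−D) = 1 + 1 − 2·0.26 = 2 − 0.52 = 1.48.
With uncorrelated errors the cross-covariances are all true-score covariance, so they carry over unchanged; only the diagonal terms shrink to ρᵢσᵢ².
True-score variance = [0.61 + 0.61] − 0.52 = 1.22 − 0.52 = 0.7.
Reliability = 0.7 / 1.48 = 0.4730.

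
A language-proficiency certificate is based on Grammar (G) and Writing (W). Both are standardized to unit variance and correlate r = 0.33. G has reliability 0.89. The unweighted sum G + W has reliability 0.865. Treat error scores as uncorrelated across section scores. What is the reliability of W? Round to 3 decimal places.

0.751

Var(G+W) = 2 + 2·0.33 = 2.660.
True-score variance = ρ_G + ρ_W + 2·0.33, so 0.865 = (0.89 + ρ_W + 0.66) / 2.660.
ρ_W = 0.865·2.660 − 0.89 − 0.66 = 0.751.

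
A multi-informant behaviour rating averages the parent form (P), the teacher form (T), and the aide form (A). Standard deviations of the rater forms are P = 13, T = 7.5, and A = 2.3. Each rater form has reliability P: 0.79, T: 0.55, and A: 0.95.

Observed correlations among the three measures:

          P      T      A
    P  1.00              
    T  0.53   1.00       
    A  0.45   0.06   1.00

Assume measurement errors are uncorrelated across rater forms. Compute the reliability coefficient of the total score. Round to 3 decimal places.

0.832

Var(P+T+A) = 13² + 7.5² + 2.3² + 2·[13·7.5·0.53 + 13·2.3·0.45 + 7.5·2.3·0.06] = 230.54 + 132.33 = 362.87.
Under uncorrelated errors the observed covariances equal the true-score covariances, so only the own-variance terms attenuate.
True-score variance = [13²·0.79 + 7.5²·0.55 + 2.3²·0.95] + 132.33 = 169.473 + 132.33 = 301.803.
Reliability = 301.803 / 362.87 = 0.832.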